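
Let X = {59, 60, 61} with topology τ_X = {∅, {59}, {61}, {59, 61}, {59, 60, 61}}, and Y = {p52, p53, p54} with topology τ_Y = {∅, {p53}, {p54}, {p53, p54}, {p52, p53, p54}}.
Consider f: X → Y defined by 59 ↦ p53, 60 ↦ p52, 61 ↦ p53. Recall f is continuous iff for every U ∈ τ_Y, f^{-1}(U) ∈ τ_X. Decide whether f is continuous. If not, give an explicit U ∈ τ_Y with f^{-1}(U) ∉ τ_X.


f IS continuous.

Compute f^{-1}(U) for each U ∈ τ_Y:
  U = ∅: f^{-1}(U) = ∅ ∈ τ_X ✓.
  U = {p53}: f^{-1}(U) = {59, 61} ∈ τ_X ✓.
  U = {p54}: f^{-1}(U) = ∅ ∈ τ_X ✓.
  U = {p53, p54}: f^{-1}(U) = {59, 61} ∈ τ_X ✓.
  U = {p52, p53, p54}: f^{-1}(U) = {59, 60, 61} ∈ τ_X ✓.
Every preimage lies in τ_X, so f IS continuous.


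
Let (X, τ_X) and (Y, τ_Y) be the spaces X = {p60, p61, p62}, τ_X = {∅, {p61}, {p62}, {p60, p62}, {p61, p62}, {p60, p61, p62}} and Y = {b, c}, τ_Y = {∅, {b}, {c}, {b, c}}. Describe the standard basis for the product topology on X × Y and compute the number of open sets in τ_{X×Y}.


Basis B = {∅ × ∅, {p61} × {b}, {p61} × {c}, {p62} × {b}, {p62} × {c}, {p60, p62} × {b}, {p60, p62} × {c}, {p61} × {b, c}, {p61, p62} × {b}, {p61, p62} × {c}, {p62} × {b, c}, {p60, p61, p62} × {b}, {p60, p61, p62} × {c}, {p60, p62} × {b, c}, {p61, p62} × {b, c}, {p60, p61, p62} × {b, c}}; |τ_{X×Y}| = 36.

Enumerate products U × V with U ∈ τ_X, V ∈ τ_Y (deduplicated):
  ∅ × ∅ = {} (∅)
  {p61} × {b} = {(p61,b)}
  {p61} × {c} = {(p61,c)}
  {p62} × {b} = {(p62,b)}
  {p62} × {c} = {(p62,c)}
  {p60, p62} × {b} = {(p60,b), (p62,b)}
  {p60, p62} × {c} = {(p60,c), (p62,c)}
  {p61} × {b, c} = {(p61,b), (p61,c)}
  {p61, p62} × {b} = {(p61,b), (p62,b)}
  {p61, p62} × {c} = {(p61,c), (p62,c)}
  {p62} × {b, c} = {(p62,b), (p62,c)}
  {p60, p61, p62} × {b} = {(p60,b), (p61,b), (p62,b)}
  {p60, p61, p62} × {c} = {(p60,c), (p61,c), (p62,c)}
  {p60, p62} × {b, c} = {(p60,b), (p60,c), (p62,b), (p62,c)}
  {p61, p62} × {b, c} = {(p61,b), (p61,c), (p62,b), (p62,c)}
  {p60, p61, p62} × {b, c} = {(p60,b), (p60,c), (p61,b), (p61,c), (p62,b), (p62,c)}
These 16 distinct sets form the basis B.
Close under arbitrary unions to get τ_{X×Y}; counting gives |τ_{X×Y}| = 36.


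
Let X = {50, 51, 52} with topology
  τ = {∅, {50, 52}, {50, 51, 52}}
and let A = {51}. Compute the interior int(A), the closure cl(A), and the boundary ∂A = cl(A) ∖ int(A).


int(A) = ∅, cl(A) = {51}, ∂A = {51}.

Closed sets in (X, τ) are complements of opens:
  closed(X, τ) = {∅, {51}, {50, 51, 52}}.
int(A) = ⋃ {U ∈ τ : U ⊆ A}. Opens contained in A: ∅.
Taking the union of these: int(A) = ∅.
cl(A) = ⋂ {C closed : A ⊆ C}. Closed sets containing A: {51}, {50, 51, 52}.
Intersecting these: cl(A) = {51}.
∂A = cl(A) ∖ int(A) = {51} ∖ ∅ = {51}.


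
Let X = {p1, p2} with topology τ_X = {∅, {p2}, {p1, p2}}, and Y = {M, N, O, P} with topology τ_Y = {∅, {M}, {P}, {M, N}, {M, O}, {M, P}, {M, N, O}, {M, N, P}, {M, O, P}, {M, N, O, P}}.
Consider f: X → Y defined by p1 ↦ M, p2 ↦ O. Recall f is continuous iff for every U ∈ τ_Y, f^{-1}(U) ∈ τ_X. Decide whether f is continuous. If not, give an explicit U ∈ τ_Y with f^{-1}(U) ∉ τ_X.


f is NOT continuous.

Compute f^{-1}(U) for each U ∈ τ_Y:
  U = ∅: f^{-1}(U) = ∅ ∈ τ_X ✓.
  U = {M}: f^{-1}(U) = {p1} ∉ τ_X ✗.
  U = {P}: f^{-1}(U) = ∅ ∈ τ_X ✓.
  U = {M, N}: f^{-1}(U) = {p1} ∉ τ_X ✗.
  U = {M, O}: f^{-1}(U) = {p1, p2} ∈ τ_X ✓.
  U = {M, P}: f^{-1}(U) = {p1} ∉ τ_X ✗.
  U = {M, N, O}: f^{-1}(U) = {p1, p2} ∈ τ_X ✓.
  U = {M, N, P}: f^{-1}(U) = {p1} ∉ τ_X ✗.
  U = {M, O, P}: f^{-1}(U) = {p1, p2} ∈ τ_X ✓.
  U = {M, N, O, P}: f^{-1}(U) = {p1, p2} ∈ τ_X ✓.
Found U = {M} with f^{-1}(U) = {p1} not in τ_X. Therefore f is NOT continuous.


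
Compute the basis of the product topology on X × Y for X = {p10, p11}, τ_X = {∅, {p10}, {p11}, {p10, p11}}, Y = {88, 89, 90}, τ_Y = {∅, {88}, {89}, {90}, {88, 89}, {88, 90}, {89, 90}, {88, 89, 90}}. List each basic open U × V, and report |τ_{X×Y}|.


Basis B = {∅ × ∅, {p10} × {88}, {p10} × {89}, {p10} × {90}, {p11} × {88}, {p11} × {89}, {p11} × {90}, {p10} × {88, 89}, {p10} × {88, 90}, {p10, p11} × {88}, {p10} × {89, 90}, {p10, p11} × {89}, {p10, p11} × {90}, {p11} × {88, 89}, {p11} × {88, 90}, {p11} × {89, 90}, {p10} × {88, 89, 90}, {p11} × {88, 89, 90}, {p10, p11} × {88, 89}, {p10, p11} × {88, 90}, {p10, p11} × {89, 90}, {p10, p11} × {88, 89, 90}}; |τ_{X×Y}| = 64.

Enumerate products U × V with U ∈ τ_X, V ∈ τ_Y (deduplicated):
  ∅ × ∅ = {} (∅)
  {p10} × {88} = {(p10,88)}
  {p10} × {89} = {(p10,89)}
  {p10} × {90} = {(p10,90)}
  {p11} × {88} = {(p11,88)}
  {p11} × {89} = {(p11,89)}
  {p11} × {90} = {(p11,90)}
  {p10} × {88, 89} = {(p10,88), (p10,89)}
  {p10} × {88, 90} = {(p10,88), (p10,90)}
  {p10, p11} × {88} = {(p10,88), (p11,88)}
  {p10} × {89, 90} = {(p10,89), (p10,90)}
  {p10, p11} × {89} = {(p10,89), (p11,89)}
  {p10, p11} × {90} = {(p10,90), (p11,90)}
  {p11} × {88, 89} = {(p11,88), (p11,89)}
  {p11} × {88, 90} = {(p11,88), (p11,90)}
  {p11} × {89, 90} = {(p11,89), (p11,90)}
  {p10} × {88, 89, 90} = {(p10,88), (p10,89), (p10,90)}
  {p11} × {88, 89, 90} = {(p11,88), (p11,89), (p11,90)}
  {p10, p11} × {88, 89} = {(p10,88), (p10,89), (p11,88), (p11,89)}
  {p10, p11} × {88, 90} = {(p10,88), (p10,90), (p11,88), (p11,90)}
  {p10, p11} × {89, 90} = {(p10,89), (p10,90), (p11,89), (p11,90)}
  {p10, p11} × {88, 89, 90} = {(p10,88), (p10,89), (p10,90), (p11,88), (p11,89), (p11,90)}
These 22 distinct sets form the basis B.
Close under arbitrary unions to get τ_{X×Y}; counting gives |τ_{X×Y}| = 64.


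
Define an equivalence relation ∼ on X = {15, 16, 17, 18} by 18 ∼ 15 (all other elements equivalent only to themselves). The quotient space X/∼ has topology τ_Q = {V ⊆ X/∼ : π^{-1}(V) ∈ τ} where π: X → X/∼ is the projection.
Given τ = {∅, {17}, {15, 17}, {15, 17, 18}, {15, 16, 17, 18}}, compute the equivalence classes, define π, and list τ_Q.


X/∼ = {[15=18], [16], [17]}; |τ_Q| = 4.

Equivalence classes: [15=18], [16], [17].
Quotient map π: X → X/∼ sends 15 ↦ [15=18], 16 ↦ [16], 17 ↦ [17], 18 ↦ [15=18].
For each subset V ⊆ X/∼, compute π^{-1}(V) ⊆ X and check whether π^{-1}(V) ∈ τ. V is open in τ_Q iff π^{-1}(V) ∈ τ.
  V = {}: π^{-1}(V) = ∅ ∈ τ ✓.
  V = {[15=18]}: π^{-1}(V) = {15, 18} ∉ τ ✗.
  V = {[16]}: π^{-1}(V) = {16} ∉ τ ✗.
  V = {[15=18], [16]}: π^{-1}(V) = {15, 16, 18} ∉ τ ✗.
  V = {[17]}: π^{-1}(V) = {17} ∈ τ ✓.
  V = {[15=18], [17]}: π^{-1}(V) = {15, 17, 18} ∈ τ ✓.
  V = {[16], [17]}: π^{-1}(V) = {16, 17} ∉ τ ✗.
  V = {[15=18], [16], [17]}: π^{-1}(V) = {15, 16, 17, 18} ∈ τ ✓.
Open sets in the quotient: τ_Q = {{}, {[17]}, {[15=18], [17]}, {[15=18], [16], [17]}} (4 elements).


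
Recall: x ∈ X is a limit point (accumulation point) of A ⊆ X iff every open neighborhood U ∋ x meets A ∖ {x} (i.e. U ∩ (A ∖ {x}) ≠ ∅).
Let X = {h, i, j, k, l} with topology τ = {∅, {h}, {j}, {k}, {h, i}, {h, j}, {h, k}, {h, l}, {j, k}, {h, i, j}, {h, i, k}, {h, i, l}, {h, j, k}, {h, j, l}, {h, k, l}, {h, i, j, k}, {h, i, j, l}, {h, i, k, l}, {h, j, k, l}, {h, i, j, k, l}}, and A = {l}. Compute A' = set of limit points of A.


A' = ∅

For each x ∈ X, list the open sets U ∈ τ with x ∈ U, then check whether U ∩ (A ∖ {x}) ≠ ∅ for every such U.
  x = h: open {h} ∋ x has {h} ∩ (A ∖ {h}) = ∅, so x is NOT a limit point.
  x = i: open {h, i} ∋ x has {h, i} ∩ (A ∖ {i}) = ∅, so x is NOT a limit point.
  x = j: open {j} ∋ x has {j} ∩ (A ∖ {j}) = ∅, so x is NOT a limit point.
  x = k: open {k} ∋ x has {k} ∩ (A ∖ {k}) = ∅, so x is NOT a limit point.
  x = l: open {h, l} ∋ x has {h, l} ∩ (A ∖ {l}) = ∅, so x is NOT a limit point.
Collecting: A' = ∅.


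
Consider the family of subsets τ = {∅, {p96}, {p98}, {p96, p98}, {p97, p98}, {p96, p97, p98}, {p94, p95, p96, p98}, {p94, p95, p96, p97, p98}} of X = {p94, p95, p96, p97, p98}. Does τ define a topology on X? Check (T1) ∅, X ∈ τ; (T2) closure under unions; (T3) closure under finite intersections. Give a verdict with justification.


τ IS a topology on X.

Axiom (T1): ∅ ∈ τ? Yes; X ∈ τ? Yes.
Axiom (T2/T3): check pairwise unions and intersections of members of τ.
All pairwise intersections and unions checked — each lies in τ. Therefore τ satisfies (T1), (T2), (T3): it IS a topology on X.


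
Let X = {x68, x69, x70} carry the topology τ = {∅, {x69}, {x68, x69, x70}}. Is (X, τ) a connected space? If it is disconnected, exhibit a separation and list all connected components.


(X, τ) is connected.

Find clopen sets (U ∈ τ with X ∖ U ∈ τ):
  U = ∅, X ∖ U = {x68, x69, x70} — both open, so U is clopen.
  U = {x68, x69, x70}, X ∖ U = ∅ — both open, so U is clopen.
Only trivial clopens (∅ and X) exist, so (X, τ) is connected.
Compute connected components by grouping points that agree on all clopens:
  component: {x68, x69, x70}


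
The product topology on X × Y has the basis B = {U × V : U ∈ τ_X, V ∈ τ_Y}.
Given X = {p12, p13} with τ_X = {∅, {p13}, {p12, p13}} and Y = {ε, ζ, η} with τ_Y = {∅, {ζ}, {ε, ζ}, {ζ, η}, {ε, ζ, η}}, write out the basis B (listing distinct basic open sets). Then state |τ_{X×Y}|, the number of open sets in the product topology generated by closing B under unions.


Basis B = {∅ × ∅, {p13} × {ζ}, {p12, p13} × {ζ}, {p13} × {ε, ζ}, {p13} × {ζ, η}, {p13} × {ε, ζ, η}, {p12, p13} × {ε, ζ}, {p12, p13} × {ζ, η}, {p12, p13} × {ε, ζ, η}}; |τ_{X×Y}| = 14.

Enumerate products U × V with U ∈ τ_X, V ∈ τ_Y (deduplicated):
  ∅ × ∅ = {} (∅)
  {p13} × {ζ} = {(p13,ζ)}
  {p12, p13} × {ζ} = {(p12,ζ), (p13,ζ)}
  {p13} × {ε, ζ} = {(p13,ε), (p13,ζ)}
  {p13} × {ζ, η} = {(p13,ζ), (p13,η)}
  {p13} × {ε, ζ, η} = {(p13,ε), (p13,ζ), (p13,η)}
  {p12, p13} × {ε, ζ} = {(p12,ε), (p12,ζ), (p13,ε), (p13,ζ)}
  {p12, p13} × {ζ, η} = {(p12,ζ), (p12,η), (p13,ζ), (p13,η)}
  {p12, p13} × {ε, ζ, η} = {(p12,ε), (p12,ζ), (p12,η), (p13,ε), (p13,ζ), (p13,η)}
These 9 distinct sets form the basis B.
Close under arbitrary unions to get τ_{X×Y}; counting gives |τ_{X×Y}| = 14.


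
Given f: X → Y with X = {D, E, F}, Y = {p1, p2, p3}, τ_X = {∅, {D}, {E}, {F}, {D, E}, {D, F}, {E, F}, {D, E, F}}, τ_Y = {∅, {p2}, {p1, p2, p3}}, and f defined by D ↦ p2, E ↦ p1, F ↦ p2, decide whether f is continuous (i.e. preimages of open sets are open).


f IS continuous.

Compute f^{-1}(U) for each U ∈ τ_Y:
  U = ∅: f^{-1}(U) = ∅ ∈ τ_X ✓.
  U = {p2}: f^{-1}(U) = {D, F} ∈ τ_X ✓.
  U = {p1, p2, p3}: f^{-1}(U) = {D, E, F} ∈ τ_X ✓.
Every preimage lies in τ_X, so f IS continuous.


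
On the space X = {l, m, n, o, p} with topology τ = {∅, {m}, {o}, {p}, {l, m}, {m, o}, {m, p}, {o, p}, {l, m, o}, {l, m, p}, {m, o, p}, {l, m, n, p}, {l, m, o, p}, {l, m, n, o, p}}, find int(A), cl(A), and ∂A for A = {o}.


int(A) = {o}, cl(A) = {o}, ∂A = ∅.

Closed sets in (X, τ) are complements of opens:
  closed(X, τ) = {∅, {n}, {o}, {l, n}, {n, o}, {n, p}, {l, m, n}, {l, n, o}, {l, n, p}, {n, o, p}, {l, m, n, o}, {l, m, n, p}, {l, n, o, p}, {l, m, n, o, p}}.
int(A) = ⋃ {U ∈ τ : U ⊆ A}. Opens contained in A: ∅, {o}.
Taking the union of these: int(A) = {o}.
cl(A) = ⋂ {C closed : A ⊆ C}. Closed sets containing A: {o}, {n, o}, {l, n, o}, {n, o, p}, {l, m, n, o}, {l, n, o, p}, {l, m, n, o, p}.
Intersecting these: cl(A) = {o}.
∂A = cl(A) ∖ int(A) = {o} ∖ {o} = ∅.


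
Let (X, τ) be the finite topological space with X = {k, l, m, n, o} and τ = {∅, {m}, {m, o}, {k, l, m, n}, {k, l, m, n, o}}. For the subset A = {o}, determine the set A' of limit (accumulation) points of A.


A' = ∅

For each x ∈ X, list the open sets U ∈ τ with x ∈ U, then check whether U ∩ (A ∖ {x}) ≠ ∅ for every such U.
  x = k: open {k, l, m, n} ∋ x has {k, l, m, n} ∩ (A ∖ {k}) = ∅, so x is NOT a limit point.
  x = l: open {k, l, m, n} ∋ x has {k, l, m, n} ∩ (A ∖ {l}) = ∅, so x is NOT a limit point.
  x = m: open {m} ∋ x has {m} ∩ (A ∖ {m}) = ∅, so x is NOT a limit point.
  x = n: open {k, l, m, n} ∋ x has {k, l, m, n} ∩ (A ∖ {n}) = ∅, so x is NOT a limit point.
  x = o: open {m, o} ∋ x has {m, o} ∩ (A ∖ {o}) = ∅, so x is NOT a limit point.
Collecting: A' = ∅.


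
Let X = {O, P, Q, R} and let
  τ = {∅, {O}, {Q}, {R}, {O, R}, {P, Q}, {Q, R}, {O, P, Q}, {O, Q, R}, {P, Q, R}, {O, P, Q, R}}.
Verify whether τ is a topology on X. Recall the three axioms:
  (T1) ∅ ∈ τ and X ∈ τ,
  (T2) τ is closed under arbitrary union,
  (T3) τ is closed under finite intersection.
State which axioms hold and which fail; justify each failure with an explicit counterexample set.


τ is NOT a topology on X.

Axiom (T1): ∅ ∈ τ? Yes; X ∈ τ? Yes.
Axiom (T2/T3): check pairwise unions and intersections of members of τ.
Counterexample for (T2): {O} ∪ {Q} = {O, Q} ∉ τ. Therefore τ is NOT a topology.


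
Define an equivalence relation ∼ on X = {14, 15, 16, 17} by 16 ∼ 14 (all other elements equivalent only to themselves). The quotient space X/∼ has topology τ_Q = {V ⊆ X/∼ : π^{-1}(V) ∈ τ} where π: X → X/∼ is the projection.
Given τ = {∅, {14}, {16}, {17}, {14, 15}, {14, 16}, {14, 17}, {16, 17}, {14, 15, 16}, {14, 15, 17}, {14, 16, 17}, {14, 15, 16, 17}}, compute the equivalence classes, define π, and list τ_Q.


X/∼ = {[14=16], [15], [17]}; |τ_Q| = 6.

Equivalence classes: [14=16], [15], [17].
Quotient map π: X → X/∼ sends 14 ↦ [14=16], 15 ↦ [15], 16 ↦ [14=16], 17 ↦ [17].
For each subset V ⊆ X/∼, compute π^{-1}(V) ⊆ X and check whether π^{-1}(V) ∈ τ. V is open in τ_Q iff π^{-1}(V) ∈ τ.
  V = {}: π^{-1}(V) = ∅ ∈ τ ✓.
  V = {[14=16]}: π^{-1}(V) = {14, 16} ∈ τ ✓.
  V = {[15]}: π^{-1}(V) = {15} ∉ τ ✗.
  V = {[14=16], [15]}: π^{-1}(V) = {14, 15, 16} ∈ τ ✓.
  V = {[17]}: π^{-1}(V) = {17} ∈ τ ✓.
  V = {[14=16], [17]}: π^{-1}(V) = {14, 16, 17} ∈ τ ✓.
  V = {[15], [17]}: π^{-1}(V) = {15, 17} ∉ τ ✗.
  V = {[14=16], [15], [17]}: π^{-1}(V) = {14, 15, 16, 17} ∈ τ ✓.
Open sets in the quotient: τ_Q = {{}, {[14=16]}, {[14=16], [15]}, {[17]}, {[14=16], [17]}, {[14=16], [15], [17]}} (6 elements).


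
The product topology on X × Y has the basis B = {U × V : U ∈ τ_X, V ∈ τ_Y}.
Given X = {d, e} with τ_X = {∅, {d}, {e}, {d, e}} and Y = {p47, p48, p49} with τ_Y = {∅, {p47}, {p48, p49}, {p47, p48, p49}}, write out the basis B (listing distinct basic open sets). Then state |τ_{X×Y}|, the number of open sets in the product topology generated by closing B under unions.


Basis B = {∅ × ∅, {d} × {p47}, {e} × {p47}, {d, e} × {p47}, {d} × {p48, p49}, {e} × {p48, p49}, {d} × {p47, p48, p49}, {e} × {p47, p48, p49}, {d, e} × {p48, p49}, {d, e} × {p47, p48, p49}}; |τ_{X×Y}| = 16.

Enumerate products U × V with U ∈ τ_X, V ∈ τ_Y (deduplicated):
  ∅ × ∅ = {} (∅)
  {d} × {p47} = {(d,p47)}
  {e} × {p47} = {(e,p47)}
  {d, e} × {p47} = {(d,p47), (e,p47)}
  {d} × {p48, p49} = {(d,p48), (d,p49)}
  {e} × {p48, p49} = {(e,p48), (e,p49)}
  {d} × {p47, p48, p49} = {(d,p47), (d,p48), (d,p49)}
  {e} × {p47, p48, p49} = {(e,p47), (e,p48), (e,p49)}
  {d, e} × {p48, p49} = {(d,p48), (d,p49), (e,p48), (e,p49)}
  {d, e} × {p47, p48, p49} = {(d,p47), (d,p48), (d,p49), (e,p47), (e,p48), (e,p49)}
These 10 distinct sets form the basis B.
Close under arbitrary unions to get τ_{X×Y}; counting gives |τ_{X×Y}| = 16.


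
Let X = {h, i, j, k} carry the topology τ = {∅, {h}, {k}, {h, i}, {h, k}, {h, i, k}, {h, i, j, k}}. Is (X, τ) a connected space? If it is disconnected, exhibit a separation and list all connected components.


(X, τ) is connected.

Find clopen sets (U ∈ τ with X ∖ U ∈ τ):
  U = ∅, X ∖ U = {h, i, j, k} — both open, so U is clopen.
  U = {h, i, j, k}, X ∖ U = ∅ — both open, so U is clopen.
Only trivial clopens (∅ and X) exist, so (X, τ) is connected.
Compute connected components by grouping points that agree on all clopens:
  component: {h, i, j, k}


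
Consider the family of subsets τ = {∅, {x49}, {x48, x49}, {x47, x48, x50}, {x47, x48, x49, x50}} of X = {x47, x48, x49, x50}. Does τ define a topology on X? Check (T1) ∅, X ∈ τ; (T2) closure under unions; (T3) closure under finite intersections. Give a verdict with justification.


τ is NOT a topology on X.

Axiom (T1): ∅ ∈ τ? Yes; X ∈ τ? Yes.
Axiom (T2/T3): check pairwise unions and intersections of members of τ.
Counterexample for (T3): {x48, x49} ∩ {x47, x48, x50} = {x48} ∉ τ. Therefore τ is NOT a topology.


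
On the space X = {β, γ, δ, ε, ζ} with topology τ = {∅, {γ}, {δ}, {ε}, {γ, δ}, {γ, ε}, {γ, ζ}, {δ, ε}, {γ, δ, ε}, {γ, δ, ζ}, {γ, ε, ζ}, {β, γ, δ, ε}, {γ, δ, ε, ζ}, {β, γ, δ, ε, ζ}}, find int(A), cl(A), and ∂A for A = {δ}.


int(A) = {δ}, cl(A) = {β, δ}, ∂A = {β}.

Closed sets in (X, τ) are complements of opens:
  closed(X, τ) = {∅, {β}, {ζ}, {β, δ}, {β, ε}, {β, ζ}, {β, γ, ζ}, {β, δ, ε}, {β, δ, ζ}, {β, ε, ζ}, {β, γ, δ, ζ}, {β, γ, ε, ζ}, {β, δ, ε, ζ}, {β, γ, δ, ε, ζ}}.
int(A) = ⋃ {U ∈ τ : U ⊆ A}. Opens contained in A: ∅, {δ}.
Taking the union of these: int(A) = {δ}.
cl(A) = ⋂ {C closed : A ⊆ C}. Closed sets containing A: {β, δ}, {β, δ, ε}, {β, δ, ζ}, {β, γ, δ, ζ}, {β, δ, ε, ζ}, {β, γ, δ, ε, ζ}.
Intersecting these: cl(A) = {β, δ}.
∂A = cl(A) ∖ int(A) = {β, δ} ∖ {δ} = {β}.


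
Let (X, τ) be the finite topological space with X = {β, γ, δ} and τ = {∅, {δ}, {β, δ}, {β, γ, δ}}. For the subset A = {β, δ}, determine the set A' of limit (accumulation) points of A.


A' = {β, γ}

For each x ∈ X, list the open sets U ∈ τ with x ∈ U, then check whether U ∩ (A ∖ {x}) ≠ ∅ for every such U.
  x = β: opens ∋ x are {β, δ}, {β, γ, δ}; each meets A ∖ {β}, so x IS a limit point.
  x = γ: opens ∋ x are {β, γ, δ}; each meets A ∖ {γ}, so x IS a limit point.
  x = δ: open {δ} ∋ x has {δ} ∩ (A ∖ {δ}) = ∅, so x is NOT a limit point.
Collecting: A' = {β, γ}.


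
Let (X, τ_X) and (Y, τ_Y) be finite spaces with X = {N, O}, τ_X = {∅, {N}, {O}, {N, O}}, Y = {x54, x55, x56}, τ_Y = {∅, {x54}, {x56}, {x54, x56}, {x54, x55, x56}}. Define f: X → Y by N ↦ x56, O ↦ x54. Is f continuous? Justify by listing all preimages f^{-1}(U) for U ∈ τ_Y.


f IS continuous.

Compute f^{-1}(U) for each U ∈ τ_Y:
  U = ∅: f^{-1}(U) = ∅ ∈ τ_X ✓.
  U = {x54}: f^{-1}(U) = {O} ∈ τ_X ✓.
  U = {x56}: f^{-1}(U) = {N} ∈ τ_X ✓.
  U = {x54, x56}: f^{-1}(U) = {N, O} ∈ τ_X ✓.
  U = {x54, x55, x56}: f^{-1}(U) = {N, O} ∈ τ_X ✓.
Every preimage lies in τ_X, so f IS continuous.


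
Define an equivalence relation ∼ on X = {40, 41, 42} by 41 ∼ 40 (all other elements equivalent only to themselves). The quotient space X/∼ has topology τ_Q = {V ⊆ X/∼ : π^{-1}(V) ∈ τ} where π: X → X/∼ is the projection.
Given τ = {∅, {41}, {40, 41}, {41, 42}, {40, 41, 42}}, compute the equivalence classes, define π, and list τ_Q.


X/∼ = {[40=41], [42]}; |τ_Q| = 3.

Equivalence classes: [40=41], [42].
Quotient map π: X → X/∼ sends 40 ↦ [40=41], 41 ↦ [40=41], 42 ↦ [42].
For each subset V ⊆ X/∼, compute π^{-1}(V) ⊆ X and check whether π^{-1}(V) ∈ τ. V is open in τ_Q iff π^{-1}(V) ∈ τ.
  V = {}: π^{-1}(V) = ∅ ∈ τ ✓.
  V = {[40=41]}: π^{-1}(V) = {40, 41} ∈ τ ✓.
  V = {[42]}: π^{-1}(V) = {42} ∉ τ ✗.
  V = {[40=41], [42]}: π^{-1}(V) = {40, 41, 42} ∈ τ ✓.
Open sets in the quotient: τ_Q = {{}, {[40=41]}, {[40=41], [42]}} (3 elements).


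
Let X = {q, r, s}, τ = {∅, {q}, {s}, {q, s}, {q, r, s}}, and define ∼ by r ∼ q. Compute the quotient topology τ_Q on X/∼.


X/∼ = {[q=r], [s]}; |τ_Q| = 3.

Equivalence classes: [q=r], [s].
Quotient map π: X → X/∼ sends q ↦ [q=r], r ↦ [q=r], s ↦ [s].
For each subset V ⊆ X/∼, compute π^{-1}(V) ⊆ X and check whether π^{-1}(V) ∈ τ. V is open in τ_Q iff π^{-1}(V) ∈ τ.
  V = {}: π^{-1}(V) = ∅ ∈ τ ✓.
  V = {[q=r]}: π^{-1}(V) = {q, r} ∉ τ ✗.
  V = {[s]}: π^{-1}(V) = {s} ∈ τ ✓.
  V = {[q=r], [s]}: π^{-1}(V) = {q, r, s} ∈ τ ✓.
Open sets in the quotient: τ_Q = {{}, {[s]}, {[q=r], [s]}} (3 elements).


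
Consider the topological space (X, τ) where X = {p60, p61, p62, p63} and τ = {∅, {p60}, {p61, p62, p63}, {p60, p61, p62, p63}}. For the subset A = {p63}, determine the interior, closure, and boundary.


int(A) = ∅, cl(A) = {p61, p62, p63}, ∂A = {p61, p62, p63}.

Closed sets in (X, τ) are complements of opens:
  closed(X, τ) = {∅, {p60}, {p61, p62, p63}, {p60, p61, p62, p63}}.
int(A) = ⋃ {U ∈ τ : U ⊆ A}. Opens contained in A: ∅.
Taking the union of these: int(A) = ∅.
cl(A) = ⋂ {C closed : A ⊆ C}. Closed sets containing A: {p61, p62, p63}, {p60, p61, p62, p63}.
Intersecting these: cl(A) = {p61, p62, p63}.
∂A = cl(A) ∖ int(A) = {p61, p62, p63} ∖ ∅ = {p61, p62, p63}.


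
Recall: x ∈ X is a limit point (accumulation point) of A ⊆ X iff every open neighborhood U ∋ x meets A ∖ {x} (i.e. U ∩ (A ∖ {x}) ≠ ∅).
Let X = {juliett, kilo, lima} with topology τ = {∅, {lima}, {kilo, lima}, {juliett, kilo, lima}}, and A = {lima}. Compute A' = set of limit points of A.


A' = {juliett, kilo}

For each x ∈ X, list the open sets U ∈ τ with x ∈ U, then check whether U ∩ (A ∖ {x}) ≠ ∅ for every such U.
  x = juliett: opens ∋ x are {juliett, kilo, lima}; each meets A ∖ {juliett}, so x IS a limit point.
  x = kilo: opens ∋ x are {kilo, lima}, {juliett, kilo, lima}; each meets A ∖ {kilo}, so x IS a limit point.
  x = lima: open {lima} ∋ x has {lima} ∩ (A ∖ {lima}) = ∅, so x is NOT a limit point.
Collecting: A' = {juliett, kilo}.


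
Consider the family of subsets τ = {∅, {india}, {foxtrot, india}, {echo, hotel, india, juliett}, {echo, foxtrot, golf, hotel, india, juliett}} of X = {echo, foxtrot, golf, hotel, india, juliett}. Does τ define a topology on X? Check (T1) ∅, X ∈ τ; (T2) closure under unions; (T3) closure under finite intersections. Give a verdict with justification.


τ is NOT a topology on X.

Axiom (T1): ∅ ∈ τ? Yes; X ∈ τ? Yes.
Axiom (T2/T3): check pairwise unions and intersections of members of τ.
Counterexample for (T2): {foxtrot, india} ∪ {echo, hotel, india, juliett} = {echo, foxtrot, hotel, india, juliett} ∉ τ. Therefore τ is NOT a topology.


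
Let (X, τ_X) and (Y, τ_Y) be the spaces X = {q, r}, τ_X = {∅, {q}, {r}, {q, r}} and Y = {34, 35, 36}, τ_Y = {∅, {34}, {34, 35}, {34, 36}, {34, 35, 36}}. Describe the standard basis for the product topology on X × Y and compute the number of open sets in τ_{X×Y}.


Basis B = {∅ × ∅, {q} × {34}, {r} × {34}, {q} × {34, 35}, {q} × {34, 36}, {q, r} × {34}, {r} × {34, 35}, {r} × {34, 36}, {q} × {34, 35, 36}, {r} × {34, 35, 36}, {q, r} × {34, 35}, {q, r} × {34, 36}, {q, r} × {34, 35, 36}}; |τ_{X×Y}| = 25.

Enumerate products U × V with U ∈ τ_X, V ∈ τ_Y (deduplicated):
  ∅ × ∅ = {} (∅)
  {q} × {34} = {(q,34)}
  {r} × {34} = {(r,34)}
  {q} × {34, 35} = {(q,34), (q,35)}
  {q} × {34, 36} = {(q,34), (q,36)}
  {q, r} × {34} = {(q,34), (r,34)}
  {r} × {34, 35} = {(r,34), (r,35)}
  {r} × {34, 36} = {(r,34), (r,36)}
  {q} × {34, 35, 36} = {(q,34), (q,35), (q,36)}
  {r} × {34, 35, 36} = {(r,34), (r,35), (r,36)}
  {q, r} × {34, 35} = {(q,34), (q,35), (r,34), (r,35)}
  {q, r} × {34, 36} = {(q,34), (q,36), (r,34), (r,36)}
  {q, r} × {34, 35, 36} = {(q,34), (q,35), (q,36), (r,34), (r,35), (r,36)}
These 13 distinct sets form the basis B.
Close under arbitrary unions to get τ_{X×Y}; counting gives |τ_{X×Y}| = 25.


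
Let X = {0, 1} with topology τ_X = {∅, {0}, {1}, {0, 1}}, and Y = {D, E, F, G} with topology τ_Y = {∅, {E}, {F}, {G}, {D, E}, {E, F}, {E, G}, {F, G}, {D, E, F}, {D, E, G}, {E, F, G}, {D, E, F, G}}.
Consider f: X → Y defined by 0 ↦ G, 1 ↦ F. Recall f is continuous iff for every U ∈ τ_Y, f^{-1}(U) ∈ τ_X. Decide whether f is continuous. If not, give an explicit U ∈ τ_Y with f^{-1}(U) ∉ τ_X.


f IS continuous.

Compute f^{-1}(U) for each U ∈ τ_Y:
  U = ∅: f^{-1}(U) = ∅ ∈ τ_X ✓.
  U = {E}: f^{-1}(U) = ∅ ∈ τ_X ✓.
  U = {F}: f^{-1}(U) = {1} ∈ τ_X ✓.
  U = {G}: f^{-1}(U) = {0} ∈ τ_X ✓.
  U = {D, E}: f^{-1}(U) = ∅ ∈ τ_X ✓.
  U = {E, F}: f^{-1}(U) = {1} ∈ τ_X ✓.
  U = {E, G}: f^{-1}(U) = {0} ∈ τ_X ✓.
  U = {F, G}: f^{-1}(U) = {0, 1} ∈ τ_X ✓.
  U = {D, E, F}: f^{-1}(U) = {1} ∈ τ_X ✓.
  U = {D, E, G}: f^{-1}(U) = {0} ∈ τ_X ✓.
  U = {E, F, G}: f^{-1}(U) = {0, 1} ∈ τ_X ✓.
  U = {D, E, F, G}: f^{-1}(U) = {0, 1} ∈ τ_X ✓.
Every preimage lies in τ_X, so f IS continuous.


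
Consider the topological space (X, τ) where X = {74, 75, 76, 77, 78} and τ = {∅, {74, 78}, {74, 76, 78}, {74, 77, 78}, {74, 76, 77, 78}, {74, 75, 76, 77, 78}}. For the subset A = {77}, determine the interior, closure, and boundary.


int(A) = ∅, cl(A) = {75, 77}, ∂A = {75, 77}.

Closed sets in (X, τ) are complements of opens:
  closed(X, τ) = {∅, {75}, {75, 76}, {75, 77}, {75, 76, 77}, {74, 75, 76, 77, 78}}.
int(A) = ⋃ {U ∈ τ : U ⊆ A}. Opens contained in A: ∅.
Taking the union of these: int(A) = ∅.
cl(A) = ⋂ {C closed : A ⊆ C}. Closed sets containing A: {75, 77}, {75, 76, 77}, {74, 75, 76, 77, 78}.
Intersecting these: cl(A) = {75, 77}.
∂A = cl(A) ∖ int(A) = {75, 77} ∖ ∅ = {75, 77}.


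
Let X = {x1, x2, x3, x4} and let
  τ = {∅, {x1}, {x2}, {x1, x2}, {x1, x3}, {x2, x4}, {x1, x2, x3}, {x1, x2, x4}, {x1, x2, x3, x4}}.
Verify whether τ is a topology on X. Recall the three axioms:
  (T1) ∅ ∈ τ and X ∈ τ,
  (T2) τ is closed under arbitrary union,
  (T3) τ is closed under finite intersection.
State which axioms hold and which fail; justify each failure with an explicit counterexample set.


τ IS a topology on X.

Axiom (T1): ∅ ∈ τ? Yes; X ∈ τ? Yes.
Axiom (T2/T3): check pairwise unions and intersections of members of τ.
All pairwise intersections and unions checked — each lies in τ. Therefore τ satisfies (T1), (T2), (T3): it IS a topology on X.


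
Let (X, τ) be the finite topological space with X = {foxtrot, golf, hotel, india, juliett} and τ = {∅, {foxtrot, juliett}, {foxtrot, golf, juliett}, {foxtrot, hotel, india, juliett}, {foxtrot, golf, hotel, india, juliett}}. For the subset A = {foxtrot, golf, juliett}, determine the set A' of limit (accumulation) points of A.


A' = {foxtrot, golf, hotel, india, juliett}

For each x ∈ X, list the open sets U ∈ τ with x ∈ U, then check whether U ∩ (A ∖ {x}) ≠ ∅ for every such U.
  x = foxtrot: opens ∋ x are {foxtrot, juliett}, {foxtrot, golf, juliett}, {foxtrot, hotel, india, juliett}, {foxtrot, golf, hotel, india, juliett}; each meets A ∖ {foxtrot}, so x IS a limit point.
  x = golf: opens ∋ x are {foxtrot, golf, juliett}, {foxtrot, golf, hotel, india, juliett}; each meets A ∖ {golf}, so x IS a limit point.
  x = hotel: opens ∋ x are {foxtrot, hotel, india, juliett}, {foxtrot, golf, hotel, india, juliett}; each meets A ∖ {hotel}, so x IS a limit point.
  x = india: opens ∋ x are {foxtrot, hotel, india, juliett}, {foxtrot, golf, hotel, india, juliett}; each meets A ∖ {india}, so x IS a limit point.
  x = juliett: opens ∋ x are {foxtrot, juliett}, {foxtrot, golf, juliett}, {foxtrot, hotel, india, juliett}, {foxtrot, golf, hotel, india, juliett}; each meets A ∖ {juliett}, so x IS a limit point.
Collecting: A' = {foxtrot, golf, hotel, india, juliett}.


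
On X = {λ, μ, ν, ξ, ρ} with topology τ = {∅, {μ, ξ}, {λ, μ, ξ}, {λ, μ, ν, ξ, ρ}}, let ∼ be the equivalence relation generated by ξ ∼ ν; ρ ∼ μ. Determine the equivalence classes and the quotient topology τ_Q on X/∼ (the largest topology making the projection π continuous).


X/∼ = {[λ], [μ=ρ], [ν=ξ]}; |τ_Q| = 2.

Equivalence classes: [λ], [μ=ρ], [ν=ξ].
Quotient map π: X → X/∼ sends λ ↦ [λ], μ ↦ [μ=ρ], ν ↦ [ν=ξ], ξ ↦ [ν=ξ], ρ ↦ [μ=ρ].
For each subset V ⊆ X/∼, compute π^{-1}(V) ⊆ X and check whether π^{-1}(V) ∈ τ. V is open in τ_Q iff π^{-1}(V) ∈ τ.
  V = {}: π^{-1}(V) = ∅ ∈ τ ✓.
  V = {[λ]}: π^{-1}(V) = {λ} ∉ τ ✗.
  V = {[μ=ρ]}: π^{-1}(V) = {μ, ρ} ∉ τ ✗.
  V = {[λ], [μ=ρ]}: π^{-1}(V) = {λ, μ, ρ} ∉ τ ✗.
  V = {[ν=ξ]}: π^{-1}(V) = {ν, ξ} ∉ τ ✗.
  V = {[λ], [ν=ξ]}: π^{-1}(V) = {λ, ν, ξ} ∉ τ ✗.
  V = {[μ=ρ], [ν=ξ]}: π^{-1}(V) = {μ, ν, ξ, ρ} ∉ τ ✗.
  V = {[λ], [μ=ρ], [ν=ξ]}: π^{-1}(V) = {λ, μ, ν, ξ, ρ} ∈ τ ✓.
Open sets in the quotient: τ_Q = {{}, {[λ], [μ=ρ], [ν=ξ]}} (2 elements).


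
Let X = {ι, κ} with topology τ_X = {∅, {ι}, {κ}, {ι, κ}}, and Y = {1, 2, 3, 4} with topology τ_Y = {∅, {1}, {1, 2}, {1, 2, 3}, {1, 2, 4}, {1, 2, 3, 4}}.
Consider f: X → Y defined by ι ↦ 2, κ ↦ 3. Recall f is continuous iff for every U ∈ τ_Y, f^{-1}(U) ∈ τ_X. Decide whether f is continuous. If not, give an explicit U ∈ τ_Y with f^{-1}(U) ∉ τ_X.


f IS continuous.

Compute f^{-1}(U) for each U ∈ τ_Y:
  U = ∅: f^{-1}(U) = ∅ ∈ τ_X ✓.
  U = {1}: f^{-1}(U) = ∅ ∈ τ_X ✓.
  U = {1, 2}: f^{-1}(U) = {ι} ∈ τ_X ✓.
  U = {1, 2, 3}: f^{-1}(U) = {ι, κ} ∈ τ_X ✓.
  U = {1, 2, 4}: f^{-1}(U) = {ι} ∈ τ_X ✓.
  U = {1, 2, 3, 4}: f^{-1}(U) = {ι, κ} ∈ τ_X ✓.
Every preimage lies in τ_X, so f IS continuous.


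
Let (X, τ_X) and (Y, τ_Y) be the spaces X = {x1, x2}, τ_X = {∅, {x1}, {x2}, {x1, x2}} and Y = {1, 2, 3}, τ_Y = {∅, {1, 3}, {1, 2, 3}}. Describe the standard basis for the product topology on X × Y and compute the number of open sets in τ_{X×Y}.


Basis B = {∅ × ∅, {x1} × {1, 3}, {x2} × {1, 3}, {x1} × {1, 2, 3}, {x2} × {1, 2, 3}, {x1, x2} × {1, 3}, {x1, x2} × {1, 2, 3}}; |τ_{X×Y}| = 9.

Enumerate products U × V with U ∈ τ_X, V ∈ τ_Y (deduplicated):
  ∅ × ∅ = {} (∅)
  {x1} × {1, 3} = {(x1,1), (x1,3)}
  {x2} × {1, 3} = {(x2,1), (x2,3)}
  {x1} × {1, 2, 3} = {(x1,1), (x1,2), (x1,3)}
  {x2} × {1, 2, 3} = {(x2,1), (x2,2), (x2,3)}
  {x1, x2} × {1, 3} = {(x1,1), (x1,3), (x2,1), (x2,3)}
  {x1, x2} × {1, 2, 3} = {(x1,1), (x1,2), (x1,3), (x2,1), (x2,2), (x2,3)}
These 7 distinct sets form the basis B.
Close under arbitrary unions to get τ_{X×Y}; counting gives |τ_{X×Y}| = 9.


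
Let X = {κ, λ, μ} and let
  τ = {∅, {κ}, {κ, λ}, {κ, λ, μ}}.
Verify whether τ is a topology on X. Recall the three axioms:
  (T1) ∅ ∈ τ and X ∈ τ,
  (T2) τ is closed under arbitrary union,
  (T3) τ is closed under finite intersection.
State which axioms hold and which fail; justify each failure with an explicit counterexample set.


τ IS a topology on X.

Axiom (T1): ∅ ∈ τ? Yes; X ∈ τ? Yes.
Axiom (T2/T3): check pairwise unions and intersections of members of τ.
All pairwise intersections and unions checked — each lies in τ. Therefore τ satisfies (T1), (T2), (T3): it IS a topology on X.


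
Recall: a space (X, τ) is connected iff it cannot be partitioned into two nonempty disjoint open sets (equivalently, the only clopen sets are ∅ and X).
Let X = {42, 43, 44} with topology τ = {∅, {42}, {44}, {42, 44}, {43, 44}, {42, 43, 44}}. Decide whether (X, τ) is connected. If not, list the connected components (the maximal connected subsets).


(X, τ) is disconnected; components = [{42}, {43, 44}].

Find clopen sets (U ∈ τ with X ∖ U ∈ τ):
  U = ∅, X ∖ U = {42, 43, 44} — both open, so U is clopen.
  U = {42}, X ∖ U = {43, 44} — both open, so U is clopen.
  U = {43, 44}, X ∖ U = {42} — both open, so U is clopen.
  U = {42, 43, 44}, X ∖ U = ∅ — both open, so U is clopen.
Nontrivial clopen(s) exist: e.g. {43, 44}. So (X, τ) is disconnected.
Compute connected components by grouping points that agree on all clopens:
  component: {42}
  component: {43, 44}


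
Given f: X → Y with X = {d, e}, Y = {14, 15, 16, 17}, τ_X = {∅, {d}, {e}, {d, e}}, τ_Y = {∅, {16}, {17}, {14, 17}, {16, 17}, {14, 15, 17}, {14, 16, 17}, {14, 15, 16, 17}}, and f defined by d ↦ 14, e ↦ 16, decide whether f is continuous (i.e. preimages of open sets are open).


f IS continuous.

Compute f^{-1}(U) for each U ∈ τ_Y:
  U = ∅: f^{-1}(U) = ∅ ∈ τ_X ✓.
  U = {16}: f^{-1}(U) = {e} ∈ τ_X ✓.
  U = {17}: f^{-1}(U) = ∅ ∈ τ_X ✓.
  U = {14, 17}: f^{-1}(U) = {d} ∈ τ_X ✓.
  U = {16, 17}: f^{-1}(U) = {e} ∈ τ_X ✓.
  U = {14, 15, 17}: f^{-1}(U) = {d} ∈ τ_X ✓.
  U = {14, 16, 17}: f^{-1}(U) = {d, e} ∈ τ_X ✓.
  U = {14, 15, 16, 17}: f^{-1}(U) = {d, e} ∈ τ_X ✓.
Every preimage lies in τ_X, so f IS continuous.


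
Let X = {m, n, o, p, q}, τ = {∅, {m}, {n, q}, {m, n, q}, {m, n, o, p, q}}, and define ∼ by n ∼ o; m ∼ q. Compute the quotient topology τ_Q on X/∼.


X/∼ = {[m=q], [n=o], [p]}; |τ_Q| = 2.

Equivalence classes: [m=q], [n=o], [p].
Quotient map π: X → X/∼ sends m ↦ [m=q], n ↦ [n=o], o ↦ [n=o], p ↦ [p], q ↦ [m=q].
For each subset V ⊆ X/∼, compute π^{-1}(V) ⊆ X and check whether π^{-1}(V) ∈ τ. V is open in τ_Q iff π^{-1}(V) ∈ τ.
  V = {}: π^{-1}(V) = ∅ ∈ τ ✓.
  V = {[m=q]}: π^{-1}(V) = {m, q} ∉ τ ✗.
  V = {[n=o]}: π^{-1}(V) = {n, o} ∉ τ ✗.
  V = {[m=q], [n=o]}: π^{-1}(V) = {m, n, o, q} ∉ τ ✗.
  V = {[p]}: π^{-1}(V) = {p} ∉ τ ✗.
  V = {[m=q], [p]}: π^{-1}(V) = {m, p, q} ∉ τ ✗.
  V = {[n=o], [p]}: π^{-1}(V) = {n, o, p} ∉ τ ✗.
  V = {[m=q], [n=o], [p]}: π^{-1}(V) = {m, n, o, p, q} ∈ τ ✓.
Open sets in the quotient: τ_Q = {{}, {[m=q], [n=o], [p]}} (2 elements).


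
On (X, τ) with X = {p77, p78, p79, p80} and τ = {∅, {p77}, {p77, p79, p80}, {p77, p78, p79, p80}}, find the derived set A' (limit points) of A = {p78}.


A' = ∅

For each x ∈ X, list the open sets U ∈ τ with x ∈ U, then check whether U ∩ (A ∖ {x}) ≠ ∅ for every such U.
  x = p77: open {p77} ∋ x has {p77} ∩ (A ∖ {p77}) = ∅, so x is NOT a limit point.
  x = p78: open {p77, p78, p79, p80} ∋ x has {p77, p78, p79, p80} ∩ (A ∖ {p78}) = ∅, so x is NOT a limit point.
  x = p79: open {p77, p79, p80} ∋ x has {p77, p79, p80} ∩ (A ∖ {p79}) = ∅, so x is NOT a limit point.
  x = p80: open {p77, p79, p80} ∋ x has {p77, p79, p80} ∩ (A ∖ {p80}) = ∅, so x is NOT a limit point.
Collecting: A' = ∅.


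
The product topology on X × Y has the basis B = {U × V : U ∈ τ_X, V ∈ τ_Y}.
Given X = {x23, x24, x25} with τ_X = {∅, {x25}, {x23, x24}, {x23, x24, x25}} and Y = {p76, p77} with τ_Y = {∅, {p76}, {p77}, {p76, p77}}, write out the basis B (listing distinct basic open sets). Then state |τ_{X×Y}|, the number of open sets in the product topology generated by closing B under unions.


Basis B = {∅ × ∅, {x25} × {p76}, {x25} × {p77}, {x23, x24} × {p76}, {x23, x24} × {p77}, {x25} × {p76, p77}, {x23, x24, x25} × {p76}, {x23, x24, x25} × {p77}, {x23, x24} × {p76, p77}, {x23, x24, x25} × {p76, p77}}; |τ_{X×Y}| = 16.

Enumerate products U × V with U ∈ τ_X, V ∈ τ_Y (deduplicated):
  ∅ × ∅ = {} (∅)
  {x25} × {p76} = {(x25,p76)}
  {x25} × {p77} = {(x25,p77)}
  {x23, x24} × {p76} = {(x23,p76), (x24,p76)}
  {x23, x24} × {p77} = {(x23,p77), (x24,p77)}
  {x25} × {p76, p77} = {(x25,p76), (x25,p77)}
  {x23, x24, x25} × {p76} = {(x23,p76), (x24,p76), (x25,p76)}
  {x23, x24, x25} × {p77} = {(x23,p77), (x24,p77), (x25,p77)}
  {x23, x24} × {p76, p77} = {(x23,p76), (x23,p77), (x24,p76), (x24,p77)}
  {x23, x24, x25} × {p76, p77} = {(x23,p76), (x23,p77), (x24,p76), (x24,p77), (x25,p76), (x25,p77)}
These 10 distinct sets form the basis B.
Close under arbitrary unions to get τ_{X×Y}; counting gives |τ_{X×Y}| = 16.


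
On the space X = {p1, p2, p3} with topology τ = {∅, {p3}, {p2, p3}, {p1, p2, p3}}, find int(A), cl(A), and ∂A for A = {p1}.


int(A) = ∅, cl(A) = {p1}, ∂A = {p1}.

Closed sets in (X, τ) are complements of opens:
  closed(X, τ) = {∅, {p1}, {p1, p2}, {p1, p2, p3}}.
int(A) = ⋃ {U ∈ τ : U ⊆ A}. Opens contained in A: ∅.
Taking the union of these: int(A) = ∅.
cl(A) = ⋂ {C closed : A ⊆ C}. Closed sets containing A: {p1}, {p1, p2}, {p1, p2, p3}.
Intersecting these: cl(A) = {p1}.
∂A = cl(A) ∖ int(A) = {p1} ∖ ∅ = {p1}.


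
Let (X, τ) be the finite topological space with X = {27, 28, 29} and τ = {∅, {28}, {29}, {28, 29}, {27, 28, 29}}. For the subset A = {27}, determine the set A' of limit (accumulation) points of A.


A' = ∅

For each x ∈ X, list the open sets U ∈ τ with x ∈ U, then check whether U ∩ (A ∖ {x}) ≠ ∅ for every such U.
  x = 27: open {27, 28, 29} ∋ x has {27, 28, 29} ∩ (A ∖ {27}) = ∅, so x is NOT a limit point.
  x = 28: open {28} ∋ x has {28} ∩ (A ∖ {28}) = ∅, so x is NOT a limit point.
  x = 29: open {29} ∋ x has {29} ∩ (A ∖ {29}) = ∅, so x is NOT a limit point.
Collecting: A' = ∅.


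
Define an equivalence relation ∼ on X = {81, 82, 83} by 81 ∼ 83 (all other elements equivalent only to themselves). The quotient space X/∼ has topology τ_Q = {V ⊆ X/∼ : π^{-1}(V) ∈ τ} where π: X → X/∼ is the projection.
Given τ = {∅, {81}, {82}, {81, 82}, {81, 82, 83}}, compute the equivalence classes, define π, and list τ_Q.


X/∼ = {[81=83], [82]}; |τ_Q| = 3.

Equivalence classes: [81=83], [82].
Quotient map π: X → X/∼ sends 81 ↦ [81=83], 82 ↦ [82], 83 ↦ [81=83].
For each subset V ⊆ X/∼, compute π^{-1}(V) ⊆ X and check whether π^{-1}(V) ∈ τ. V is open in τ_Q iff π^{-1}(V) ∈ τ.
  V = {}: π^{-1}(V) = ∅ ∈ τ ✓.
  V = {[81=83]}: π^{-1}(V) = {81, 83} ∉ τ ✗.
  V = {[82]}: π^{-1}(V) = {82} ∈ τ ✓.
  V = {[81=83], [82]}: π^{-1}(V) = {81, 82, 83} ∈ τ ✓.
Open sets in the quotient: τ_Q = {{}, {[82]}, {[81=83], [82]}} (3 elements).


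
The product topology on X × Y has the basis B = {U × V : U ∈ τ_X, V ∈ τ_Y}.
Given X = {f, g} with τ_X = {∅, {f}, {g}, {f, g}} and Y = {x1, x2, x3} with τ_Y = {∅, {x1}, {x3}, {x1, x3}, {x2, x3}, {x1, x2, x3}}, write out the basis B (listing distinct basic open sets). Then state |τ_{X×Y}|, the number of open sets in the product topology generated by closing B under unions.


Basis B = {∅ × ∅, {f} × {x1}, {f} × {x3}, {g} × {x1}, {g} × {x3}, {f} × {x1, x3}, {f, g} × {x1}, {f} × {x2, x3}, {f, g} × {x3}, {g} × {x1, x3}, {g} × {x2, x3}, {f} × {x1, x2, x3}, {g} × {x1, x2, x3}, {f, g} × {x1, x3}, {f, g} × {x2, x3}, {f, g} × {x1, x2, x3}}; |τ_{X×Y}| = 36.

Enumerate products U × V with U ∈ τ_X, V ∈ τ_Y (deduplicated):
  ∅ × ∅ = {} (∅)
  {f} × {x1} = {(f,x1)}
  {f} × {x3} = {(f,x3)}
  {g} × {x1} = {(g,x1)}
  {g} × {x3} = {(g,x3)}
  {f} × {x1, x3} = {(f,x1), (f,x3)}
  {f, g} × {x1} = {(f,x1), (g,x1)}
  {f} × {x2, x3} = {(f,x2), (f,x3)}
  {f, g} × {x3} = {(f,x3), (g,x3)}
  {g} × {x1, x3} = {(g,x1), (g,x3)}
  {g} × {x2, x3} = {(g,x2), (g,x3)}
  {f} × {x1, x2, x3} = {(f,x1), (f,x2), (f,x3)}
  {g} × {x1, x2, x3} = {(g,x1), (g,x2), (g,x3)}
  {f, g} × {x1, x3} = {(f,x1), (f,x3), (g,x1), (g,x3)}
  {f, g} × {x2, x3} = {(f,x2), (f,x3), (g,x2), (g,x3)}
  {f, g} × {x1, x2, x3} = {(f,x1), (f,x2), (f,x3), (g,x1), (g,x2), (g,x3)}
These 16 distinct sets form the basis B.
Close under arbitrary unions to get τ_{X×Y}; counting gives |τ_{X×Y}| = 36.


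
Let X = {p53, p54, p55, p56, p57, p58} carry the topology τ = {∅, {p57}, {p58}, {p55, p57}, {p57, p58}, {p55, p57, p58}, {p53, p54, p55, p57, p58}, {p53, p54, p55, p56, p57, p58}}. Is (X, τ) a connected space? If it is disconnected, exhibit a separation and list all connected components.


(X, τ) is connected.

Find clopen sets (U ∈ τ with X ∖ U ∈ τ):
  U = ∅, X ∖ U = {p53, p54, p55, p56, p57, p58} — both open, so U is clopen.
  U = {p53, p54, p55, p56, p57, p58}, X ∖ U = ∅ — both open, so U is clopen.
Only trivial clopens (∅ and X) exist, so (X, τ) is connected.
Compute connected components by grouping points that agree on all clopens:
  component: {p53, p54, p55, p56, p57, p58}
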